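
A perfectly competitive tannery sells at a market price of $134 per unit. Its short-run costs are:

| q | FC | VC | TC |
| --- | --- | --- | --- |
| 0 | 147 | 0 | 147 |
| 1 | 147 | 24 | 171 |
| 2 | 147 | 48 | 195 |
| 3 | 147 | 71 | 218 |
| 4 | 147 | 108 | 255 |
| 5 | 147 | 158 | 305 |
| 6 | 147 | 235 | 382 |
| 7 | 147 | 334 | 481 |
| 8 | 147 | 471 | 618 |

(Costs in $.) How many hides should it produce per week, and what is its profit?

Compute π = P·q − TC at each output: q=0: -147; q=1: -37; q=2: 73; q=3: 184; q=4: 281; q=5: 365; q=6: 422; q=7: 457; q=8: 454.
Profit is maximized at q = 7. AVC there is 334/7 = $47.71 ≤ P, so producing beats shutting down (which would give -$147).

q = 7; profit = $457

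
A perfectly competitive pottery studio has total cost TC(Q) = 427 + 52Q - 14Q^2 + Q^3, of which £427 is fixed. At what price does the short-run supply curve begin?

£3 per unit

The shutdown price is the minimum of AVC. VC = 52Q - 14Q^2 + Q^3, so AVC = 52 - 14Q + Q^2.
At the minimum of AVC, MC = AVC. MC = 52 - 28Q + 3Q^2; setting MC = AVC gives 2Q^2 - 14Q = 0, so Q = 7. min AVC = 3.
The firm shuts down for any P below £3.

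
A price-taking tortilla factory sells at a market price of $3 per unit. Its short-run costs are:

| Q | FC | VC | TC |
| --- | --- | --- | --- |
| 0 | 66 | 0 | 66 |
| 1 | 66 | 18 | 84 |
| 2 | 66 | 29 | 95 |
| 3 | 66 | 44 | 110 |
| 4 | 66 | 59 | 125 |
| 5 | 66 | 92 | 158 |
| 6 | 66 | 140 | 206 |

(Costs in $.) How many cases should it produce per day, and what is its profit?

Q = 0 (shut down); profit = -$66

Tabulate TR − TC: Q=0: -66; Q=1: -81; Q=2: -89; Q=3: -101; Q=4: -113; Q=5: -143; Q=6: -188.
Profit is highest at Q = 0. Equivalently, the lowest AVC in the table is 29/2 ≈ $14.50 at Q = 2, and P = $3 falls below it — price never covers variable cost, so the firm shuts down and loses only its fixed cost.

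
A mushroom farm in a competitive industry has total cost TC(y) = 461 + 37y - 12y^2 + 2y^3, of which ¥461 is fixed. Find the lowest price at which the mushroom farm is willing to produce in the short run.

The firm shuts down when price falls below the minimum of average variable cost. AVC = VC/y = 37 - 12y + 2y^2.
dAVC/dy = -12 + 4y = 0 gives y = 3. min AVC = 37 - 12·3 + 2·3^2 = 19.
So the shutdown price is ¥19.

¥19 per unit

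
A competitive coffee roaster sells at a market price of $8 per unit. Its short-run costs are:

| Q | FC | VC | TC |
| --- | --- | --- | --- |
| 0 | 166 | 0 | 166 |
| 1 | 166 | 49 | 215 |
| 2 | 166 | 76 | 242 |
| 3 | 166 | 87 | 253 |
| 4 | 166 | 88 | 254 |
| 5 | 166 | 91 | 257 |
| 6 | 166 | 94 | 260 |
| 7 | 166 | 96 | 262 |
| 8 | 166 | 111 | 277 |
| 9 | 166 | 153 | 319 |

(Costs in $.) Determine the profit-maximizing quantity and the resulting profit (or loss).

Tabulate TR − TC: Q=0: -166; Q=1: -207; Q=2: -226; Q=3: -229; Q=4: -222; Q=5: -217; Q=6: -212; Q=7: -206; Q=8: -213; Q=9: -247.
Profit is highest at Q = 0. Equivalently, the lowest AVC in the table is 96/7 ≈ $13.71 at Q = 7, and P = $8 falls below it — price never covers variable cost, so the firm shuts down and loses only its fixed cost.

Q = 0 (shut down); profit = -$166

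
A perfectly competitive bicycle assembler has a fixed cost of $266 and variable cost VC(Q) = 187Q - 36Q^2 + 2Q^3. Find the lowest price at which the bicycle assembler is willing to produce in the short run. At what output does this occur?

$25 per unit, at Q = 9

The firm shuts down when price falls below the minimum of average variable cost. AVC = VC/Q = 187 - 36Q + 2Q^2.
dAVC/dQ = -36 + 4Q = 0 gives Q = 9. min AVC = 187 - 36·9 + 2·9^2 = 25.
The firm shuts down for any P below $25.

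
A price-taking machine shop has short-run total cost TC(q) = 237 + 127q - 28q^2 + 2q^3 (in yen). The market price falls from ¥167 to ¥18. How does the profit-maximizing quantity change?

Output falls from 10 to 0 (the firm shuts down)

MC = 127 - 56q + 6q^2; the shutdown threshold is min AVC = ¥29 (at q = 7).
At P = ¥167 ≥ min AVC, set P = MC on the rising branch: q = 10.
At P = ¥18 < min AVC = ¥29, price no longer covers variable cost at any output, so the firm shuts down: q = 0.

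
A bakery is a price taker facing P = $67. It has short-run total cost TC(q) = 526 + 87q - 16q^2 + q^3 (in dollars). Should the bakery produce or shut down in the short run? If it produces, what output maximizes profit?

Strip out fixed cost: VC = 87q - 16q^2 + q^3. Then AVC = 87 - 16q + q^2 and MC = 87 - 32q + 3q^2.
AVC hits its minimum where MC = AVC, at q = 8, giving min AVC = 87 - 16·8 + 8^2 = $23.
P = $67 exceeds min AVC = $23, so the firm stays open.
P = MC gives 20 - 32q + 3q^2 = 0, with roots 2/3 and 10. Take the larger (rising MC): q* = 10.
Check: AVC at q = 10 is $27 ≤ P, so revenue covers variable cost.
Profit = P·q − TC = 67·10 − 796 = -$126, a loss, but smaller than the $526 fixed cost the firm would lose by shutting down.

Produce at q = 10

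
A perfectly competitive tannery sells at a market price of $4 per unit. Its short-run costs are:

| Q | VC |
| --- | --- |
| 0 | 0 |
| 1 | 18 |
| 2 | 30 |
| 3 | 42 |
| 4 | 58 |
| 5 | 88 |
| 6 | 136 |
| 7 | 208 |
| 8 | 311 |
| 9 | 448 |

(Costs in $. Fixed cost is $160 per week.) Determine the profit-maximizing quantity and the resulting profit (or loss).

Profit at each row (π = 4Q − TC): Q=0: -160; Q=1: -174; Q=2: -182; Q=3: -190; Q=4: -202; Q=5: -228; Q=6: -272; Q=7: -340; Q=8: -439; Q=9: -572.
Profit is highest at Q = 0. Equivalently, the lowest AVC in the table is 42/3 ≈ $14 at Q = 3, and P = $4 falls below it — price never covers variable cost, so the firm shuts down and loses only its fixed cost.

Q = 0 (shut down); profit = -$160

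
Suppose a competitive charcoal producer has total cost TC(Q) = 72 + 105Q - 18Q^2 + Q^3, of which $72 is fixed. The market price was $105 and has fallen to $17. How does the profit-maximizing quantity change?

Output falls from 12 to 0 (the firm shuts down)

AVC = 105 - 18Q + Q^2, minimized at Q = 9 where min AVC = $24. MC = 105 - 36Q + 3Q^2.
At P = $105 ≥ min AVC, set P = MC on the rising branch: Q = 12.
At P = $17 < min AVC = $24, price no longer covers variable cost at any output, so the firm shuts down: Q = 0.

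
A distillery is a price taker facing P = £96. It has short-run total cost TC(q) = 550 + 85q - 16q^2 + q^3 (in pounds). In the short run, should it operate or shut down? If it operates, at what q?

From TC, MC = TC'(q) = 85 - 32q + 3q^2 and AVC = VC/q = 85 - 16q + q^2.
The AVC parabola has its vertex at q = 16/2 = 8, where AVC = 85 - 16·8 + 8^2 = £21.
Since P = £96 ≥ min AVC = £21, price covers variable cost and the firm should produce.
Set P = MC: 96 = 85 - 32q + 3q^2 → -11 - 32q + 3q^2 = 0. The roots are q = -1/3 and q = 11; the profit-maximizing output is on the rising part of MC, so q* = 11.
Check: AVC at q = 11 is £30 ≤ P, so revenue covers variable cost.
Profit = P·q − TC = 96·11 − 880 = £176.

Produce at q = 11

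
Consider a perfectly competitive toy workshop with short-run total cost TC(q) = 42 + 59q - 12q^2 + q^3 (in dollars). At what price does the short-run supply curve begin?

$23 per unit

The firm shuts down when price falls below the minimum of average variable cost. AVC = VC/q = 59 - 12q + q^2.
dAVC/dq = -12 + 2q = 0 gives q = 6. min AVC = 59 - 12·6 + 6^2 = 23.
The firm shuts down for any P below $23.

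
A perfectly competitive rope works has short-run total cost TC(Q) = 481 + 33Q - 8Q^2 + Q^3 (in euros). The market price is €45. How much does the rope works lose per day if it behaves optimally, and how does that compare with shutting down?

Profit = -€337 at Q = 6

AVC = 33 - 8Q + Q^2 has its minimum €17 at Q = 4; price €45 clears that bar, so the firm operates.
With MC = 33 - 16Q + 3Q^2, P = MC on the upward-sloping part at Q* = 6.
TR = 45·6 = 270. TC = 481 + 126 = 607. Profit = 270 − 607 = -€337.
Shutting down would mean losing the fixed cost of €481, so operating at a loss of €337 is better by €144.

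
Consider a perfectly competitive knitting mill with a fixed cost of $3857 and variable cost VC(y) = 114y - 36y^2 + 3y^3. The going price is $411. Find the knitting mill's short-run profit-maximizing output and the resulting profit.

AVC = 114 - 36y + 3y^2 has its minimum $6 at y = 6; price $411 clears that bar, so the firm operates.
MC = 114 - 72y + 9y^2. Setting P = MC and taking the root on the rising branch gives y* = 11.
TR = 411·11 = 4521. TC = 3857 + 891 = 4748. Profit = 4521 − 4748 = -$227.
By producing, the firm covers all variable cost plus $3630 of fixed cost; shutting down would lose the full $3857.

Profit = -$227 at y = 11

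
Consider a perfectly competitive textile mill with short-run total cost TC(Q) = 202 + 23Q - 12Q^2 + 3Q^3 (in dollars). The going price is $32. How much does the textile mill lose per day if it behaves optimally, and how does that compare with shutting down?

AVC = 23 - 12Q + 3Q^2 has its minimum $11 at Q = 2; price $32 clears that bar, so the firm operates.
MC = 23 - 24Q + 9Q^2. Setting P = MC and taking the root on the rising branch gives Q* = 3.
TR = 32·3 = 96. TC = 202 + 42 = 244. Profit = 96 − 244 = -$148.
Shutting down would mean losing the fixed cost of $202, so operating at a loss of $148 is better by $54.

Profit = -$148 at Q = 3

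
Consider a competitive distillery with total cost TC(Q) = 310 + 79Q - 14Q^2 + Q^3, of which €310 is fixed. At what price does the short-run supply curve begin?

The firm shuts down when price falls below the minimum of average variable cost. AVC = VC/Q = 79 - 14Q + Q^2.
dAVC/dQ = -14 + 2Q = 0 gives Q = 7. min AVC = 79 - 14·7 + 7^2 = 30.
For P < €30 the firm produces nothing.

€30 per unit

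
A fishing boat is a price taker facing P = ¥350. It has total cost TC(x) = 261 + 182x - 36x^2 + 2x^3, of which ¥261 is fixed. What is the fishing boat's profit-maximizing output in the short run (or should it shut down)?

Produce at x = 14

Strip out fixed cost: VC = 182x - 36x^2 + 2x^3. Then AVC = 182 - 36x + 2x^2 and MC = 182 - 72x + 6x^2.
AVC hits its minimum where MC = AVC, at x = 9, giving min AVC = 182 - 36·9 + 2·9^2 = ¥20.
P = ¥350 exceeds min AVC = ¥20, so the firm stays open.
P = MC gives -168 - 72x + 6x^2 = 0, with roots -2 and 14. Take the larger (rising MC): x* = 14.
Check: AVC at x = 14 is ¥70 ≤ P, so revenue covers variable cost.
Profit = P·x − TC = 350·14 − 1241 = ¥3659.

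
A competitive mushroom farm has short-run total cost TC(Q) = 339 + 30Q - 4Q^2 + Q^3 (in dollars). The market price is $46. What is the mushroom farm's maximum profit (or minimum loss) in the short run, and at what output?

Profit = -$275 at Q = 4

AVC = 30 - 4Q + Q^2; min AVC = $26 at Q = 2. Since P = $46 ≥ min AVC, the firm produces.
MC = 30 - 8Q + 3Q^2. Setting P = MC and taking the root on the rising branch gives Q* = 4.
TR = 46·4 = 184. TC = 339 + 120 = 459. Profit = 184 − 459 = -$275.
That loss of $275 beats the $339 the firm would lose by shutting down; producing recovers $64 of fixed cost.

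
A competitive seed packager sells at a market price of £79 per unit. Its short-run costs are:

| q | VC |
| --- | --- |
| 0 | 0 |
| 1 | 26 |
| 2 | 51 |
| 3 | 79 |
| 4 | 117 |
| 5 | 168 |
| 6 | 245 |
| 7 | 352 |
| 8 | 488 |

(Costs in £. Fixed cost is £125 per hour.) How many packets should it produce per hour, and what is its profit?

q = 6; profit = £104

Compute π = P·q − TC at each output: q=0: -125; q=1: -72; q=2: -18; q=3: 33; q=4: 74; q=5: 102; q=6: 104; q=7: 76; q=8: 19.
Profit is maximized at q = 6. AVC there is 245/6 = £40.83 ≤ P, so producing beats shutting down (which would give -£125).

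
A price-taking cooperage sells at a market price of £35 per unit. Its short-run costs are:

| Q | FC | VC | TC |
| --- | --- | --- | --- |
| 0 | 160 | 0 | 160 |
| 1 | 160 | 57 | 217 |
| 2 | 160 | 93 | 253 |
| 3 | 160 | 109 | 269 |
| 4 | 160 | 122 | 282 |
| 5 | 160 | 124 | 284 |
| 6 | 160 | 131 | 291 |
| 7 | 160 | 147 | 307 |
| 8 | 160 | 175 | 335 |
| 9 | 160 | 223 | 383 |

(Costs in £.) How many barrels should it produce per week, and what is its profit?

Q = 8; profit = -£55

Profit at each row (π = 35Q − TC): Q=0: -160; Q=1: -182; Q=2: -183; Q=3: -164; Q=4: -142; Q=5: -109; Q=6: -81; Q=7: -62; Q=8: -55; Q=9: -68.
Profit is maximized at Q = 8. AVC there is 175/8 = £21.88 ≤ P, so producing beats shutting down (which would give -£160).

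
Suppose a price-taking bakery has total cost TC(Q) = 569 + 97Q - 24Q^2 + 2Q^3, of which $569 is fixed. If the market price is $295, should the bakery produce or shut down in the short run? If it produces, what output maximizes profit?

Produce at Q = 11

Variable cost is VC = 97Q - 24Q^2 + 2Q^3, so AVC = VC/Q = 97 - 24Q + 2Q^2 and MC = dTC/dQ = 97 - 48Q + 6Q^2.
AVC hits its minimum where MC = AVC, at Q = 6, giving min AVC = 97 - 24·6 + 2·6^2 = $25.
Because $295 ≥ $25, revenue can cover variable cost; the firm operates.
P = MC gives -198 - 48Q + 6Q^2 = 0, with roots -3 and 11. Take the larger (rising MC): Q* = 11.
Check: AVC at Q = 11 is $75 ≤ P, so revenue covers variable cost.
Profit = P·Q − TC = 295·11 − 1394 = $1851.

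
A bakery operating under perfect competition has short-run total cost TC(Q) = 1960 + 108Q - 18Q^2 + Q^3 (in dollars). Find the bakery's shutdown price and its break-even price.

Shutdown price = min AVC. AVC = 108 - 18Q + Q^2, with vertex at Q = 9 and minimum $27.
ATC = 1960/Q + 108 - 18Q + Q^2. Setting dATC/dQ = −1960/Q^2 − 18 + 2Q = 0 gives Q = 14 (since 2·14^3 − 18·14^2 = 1960).
min ATC = 1960/14 + 108 − 18·14 + 14^2 = $192. That is the break-even price.
Between these two prices the firm operates at a loss; above $192 it earns a profit.

Shutdown price = $27; break-even price = $192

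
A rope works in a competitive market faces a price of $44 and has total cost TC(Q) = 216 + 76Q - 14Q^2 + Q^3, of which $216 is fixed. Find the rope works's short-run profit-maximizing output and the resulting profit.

Profit = -$88 at Q = 8

AVC = 76 - 14Q + Q^2; min AVC = $27 at Q = 7. Since P = $44 ≥ min AVC, the firm produces.
With MC = 76 - 28Q + 3Q^2, P = MC on the upward-sloping part at Q* = 8.
TR = 44·8 = 352. TC = 216 + 224 = 440. Profit = 352 − 440 = -$88.
By producing, the firm covers all variable cost plus $128 of fixed cost; shutting down would lose the full $216.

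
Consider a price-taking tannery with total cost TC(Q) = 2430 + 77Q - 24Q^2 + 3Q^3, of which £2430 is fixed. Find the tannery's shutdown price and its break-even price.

Shutdown price = min AVC. AVC = 77 - 24Q + 3Q^2, with vertex at Q = 4 and minimum £29.
ATC = 2430/Q + 77 - 24Q + 3Q^2. Setting dATC/dQ = −2430/Q^2 − 24 + 6Q = 0 gives Q = 9 (since 6·9^3 − 24·9^2 = 2430).
min ATC = 2430/9 + 77 − 24·9 + 3·9^2 = £374. That is the break-even price.
For £29 ≤ P < £374 the firm produces at a loss; below £29 it shuts down.

Shutdown price = £29; break-even price = £374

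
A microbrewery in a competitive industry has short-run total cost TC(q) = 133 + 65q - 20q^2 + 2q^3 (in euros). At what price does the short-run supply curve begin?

The shutdown price is the minimum of AVC. VC = 65q - 20q^2 + 2q^3, so AVC = 65 - 20q + 2q^2.
At the minimum of AVC, MC = AVC. MC = 65 - 40q + 6q^2; setting MC = AVC gives 4q^2 - 20q = 0, so q = 5. min AVC = 15.
For P < €15 the firm produces nothing.

€15 per unit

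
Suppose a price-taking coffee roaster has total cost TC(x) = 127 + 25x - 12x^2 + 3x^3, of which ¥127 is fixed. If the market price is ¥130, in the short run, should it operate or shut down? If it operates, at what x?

Strip out fixed cost: VC = 25x - 12x^2 + 3x^3. Then AVC = 25 - 12x + 3x^2 and MC = 25 - 24x + 9x^2.
AVC hits its minimum where MC = AVC, at x = 2, giving min AVC = 25 - 12·2 + 3·2^2 = ¥13.
Because ¥130 ≥ ¥13, revenue can cover variable cost; the firm operates.
Solving P = MC: -105 - 24x + 9x^2 = 0 ⇒ x = -7/3 or 5. On the upward-sloping branch, x* = 5.
Check: AVC at x = 5 is ¥40 ≤ P, so revenue covers variable cost.
Profit = P·x − TC = 130·5 − 327 = ¥323.

Produce at x = 5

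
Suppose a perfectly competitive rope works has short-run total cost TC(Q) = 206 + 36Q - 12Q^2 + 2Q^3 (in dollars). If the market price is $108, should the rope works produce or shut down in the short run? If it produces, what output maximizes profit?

Produce at Q = 6

From TC, MC = TC'(Q) = 36 - 24Q + 6Q^2 and AVC = VC/Q = 36 - 12Q + 2Q^2.
AVC is minimized where dAVC/dQ = -12 + 4Q = 0, at Q = 3; min AVC = 36 - 12·3 + 2·3^2 = $18.
Since P = $108 ≥ min AVC = $18, price covers variable cost and the firm should produce.
Set P = MC: 108 = 36 - 24Q + 6Q^2 → -72 - 24Q + 6Q^2 = 0. The roots are Q = -2 and Q = 6; the profit-maximizing output is on the rising part of MC, so Q* = 6.
Check: AVC at Q = 6 is $36 ≤ P, so revenue covers variable cost.
Profit = P·Q − TC = 108·6 − 422 = $226.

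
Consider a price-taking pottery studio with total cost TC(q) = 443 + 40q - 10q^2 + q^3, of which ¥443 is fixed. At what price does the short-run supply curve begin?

Short-run supply begins at min AVC. From VC = 40q - 10q^2 + q^3, AVC = 40 - 10q + q^2.
At the minimum of AVC, MC = AVC. MC = 40 - 20q + 3q^2; setting MC = AVC gives 2q^2 - 10q = 0, so q = 5. min AVC = 15.
The firm shuts down for any P below ¥15.

¥15 per unit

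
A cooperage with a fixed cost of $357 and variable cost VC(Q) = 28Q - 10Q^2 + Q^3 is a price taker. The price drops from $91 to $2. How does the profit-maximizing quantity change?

AVC = 28 - 10Q + Q^2, minimized at Q = 5 where min AVC = $3. MC = 28 - 20Q + 3Q^2.
With P = $91 above the shutdown price, P = MC gives Q = 9.
At P = $2 < min AVC = $3, price no longer covers variable cost at any output, so the firm shuts down: Q = 0.

Output falls from 9 to 0 (the firm shuts down)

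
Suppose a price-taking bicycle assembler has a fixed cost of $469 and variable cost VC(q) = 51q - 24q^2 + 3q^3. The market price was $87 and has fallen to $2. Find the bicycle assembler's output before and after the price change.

MC = 51 - 48q + 9q^2; the shutdown threshold is min AVC = $3 (at q = 4).
With P = $87 above the shutdown price, P = MC gives q = 6.
At P = $2 < min AVC = $3, price no longer covers variable cost at any output, so the firm shuts down: q = 0.

Output falls from 6 to 0 (the firm shuts down)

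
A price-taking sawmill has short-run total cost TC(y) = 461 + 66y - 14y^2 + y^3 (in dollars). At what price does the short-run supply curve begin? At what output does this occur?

$17 per unit, at y = 7

The firm shuts down when price falls below the minimum of average variable cost. AVC = VC/y = 66 - 14y + y^2.
At the minimum of AVC, MC = AVC. MC = 66 - 28y + 3y^2; setting MC = AVC gives 2y^2 - 14y = 0, so y = 7. min AVC = 17.
For P < $17 the firm produces nothing.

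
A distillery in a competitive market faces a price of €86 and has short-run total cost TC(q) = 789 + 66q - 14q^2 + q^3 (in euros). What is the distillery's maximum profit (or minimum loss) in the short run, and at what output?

Profit = -€189 at q = 10

AVC = 66 - 14q + q^2; min AVC = €17 at q = 7. Since P = €86 ≥ min AVC, the firm produces.
With MC = 66 - 28q + 3q^2, P = MC on the upward-sloping part at q* = 10.
TR = 86·10 = 860. TC = 789 + 260 = 1049. Profit = 860 − 1049 = -€189.
By producing, the firm covers all variable cost plus €600 of fixed cost; shutting down would lose the full €789.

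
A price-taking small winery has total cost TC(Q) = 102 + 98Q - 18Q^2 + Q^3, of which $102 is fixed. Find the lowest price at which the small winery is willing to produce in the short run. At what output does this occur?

$17 per unit, at Q = 9

Short-run supply begins at min AVC. From VC = 98Q - 18Q^2 + Q^3, AVC = 98 - 18Q + Q^2.
dAVC/dQ = -18 + 2Q = 0 gives Q = 9. min AVC = 98 - 18·9 + 9^2 = 17.
For P < $17 the firm produces nothing.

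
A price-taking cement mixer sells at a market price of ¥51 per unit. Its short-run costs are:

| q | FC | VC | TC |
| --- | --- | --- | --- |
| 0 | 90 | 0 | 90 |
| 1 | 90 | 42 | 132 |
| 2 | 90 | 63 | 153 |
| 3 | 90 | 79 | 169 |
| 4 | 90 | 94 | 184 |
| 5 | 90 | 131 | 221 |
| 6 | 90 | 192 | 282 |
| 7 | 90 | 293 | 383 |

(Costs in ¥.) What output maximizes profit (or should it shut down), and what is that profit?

q = 5; profit = ¥34

Profit at each row (π = 51q − TC): q=0: -90; q=1: -81; q=2: -51; q=3: -16; q=4: 20; q=5: 34; q=6: 24; q=7: -26.
Profit is maximized at q = 5. AVC there is 131/5 = ¥26.20 ≤ P, so producing beats shutting down (which would give -¥90).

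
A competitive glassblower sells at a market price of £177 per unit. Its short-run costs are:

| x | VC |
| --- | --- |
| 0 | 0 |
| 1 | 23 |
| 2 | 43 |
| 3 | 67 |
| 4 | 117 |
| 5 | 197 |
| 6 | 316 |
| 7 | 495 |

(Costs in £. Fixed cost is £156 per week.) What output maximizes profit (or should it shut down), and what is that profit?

Tabulate TR − TC: x=0: -156; x=1: -2; x=2: 155; x=3: 308; x=4: 435; x=5: 532; x=6: 590; x=7: 588.
Profit is maximized at x = 6. AVC there is 316/6 = £52.67 ≤ P, so producing beats shutting down (which would give -£156).

x = 6; profit = £590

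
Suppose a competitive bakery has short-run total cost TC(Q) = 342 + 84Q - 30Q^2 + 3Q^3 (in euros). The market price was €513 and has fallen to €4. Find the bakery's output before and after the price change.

Output falls from 11 to 0 (the firm shuts down)

AVC = 84 - 30Q + 3Q^2, minimized at Q = 5 where min AVC = €9. MC = 84 - 60Q + 9Q^2.
With P = €513 above the shutdown price, P = MC gives Q = 11.
At P = €4 < min AVC = €9, price no longer covers variable cost at any output, so the firm shuts down: Q = 0.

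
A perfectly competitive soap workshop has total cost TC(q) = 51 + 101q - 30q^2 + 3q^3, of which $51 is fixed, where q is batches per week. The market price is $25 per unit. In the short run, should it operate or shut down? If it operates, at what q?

From TC, MC = TC'(q) = 101 - 60q + 9q^2 and AVC = VC/q = 101 - 30q + 3q^2.
The AVC parabola has its vertex at q = 30/6 = 5, where AVC = 101 - 30·5 + 3·5^2 = $26.
P = $25 lies below min AVC = $26; no output level covers variable cost.
Best response: produce nothing and absorb the $51 fixed cost.

Shut down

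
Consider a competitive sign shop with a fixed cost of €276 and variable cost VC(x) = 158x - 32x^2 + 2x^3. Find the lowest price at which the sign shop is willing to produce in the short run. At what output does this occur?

The firm shuts down when price falls below the minimum of average variable cost. AVC = VC/x = 158 - 32x + 2x^2.
dAVC/dx = -32 + 4x = 0 gives x = 8. min AVC = 158 - 32·8 + 2·8^2 = 30.
The firm shuts down for any P below €30.

€30 per unit, at x = 8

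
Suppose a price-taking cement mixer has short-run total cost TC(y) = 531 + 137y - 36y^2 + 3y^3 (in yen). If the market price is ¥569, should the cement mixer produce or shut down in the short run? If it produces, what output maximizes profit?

Variable cost is VC = 137y - 36y^2 + 3y^3, so AVC = VC/y = 137 - 36y + 3y^2 and MC = dTC/dy = 137 - 72y + 9y^2.
AVC is minimized where dAVC/dy = -36 + 6y = 0, at y = 6; min AVC = 137 - 36·6 + 3·6^2 = ¥29.
Since P = ¥569 ≥ min AVC = ¥29, price covers variable cost and the firm should produce.
Solving P = MC: -432 - 72y + 9y^2 = 0 ⇒ y = -4 or 12. On the upward-sloping branch, y* = 12.
Check: AVC at y = 12 is ¥137 ≤ P, so revenue covers variable cost.
Profit = P·y − TC = 569·12 − 2175 = ¥4653.

Produce at y = 12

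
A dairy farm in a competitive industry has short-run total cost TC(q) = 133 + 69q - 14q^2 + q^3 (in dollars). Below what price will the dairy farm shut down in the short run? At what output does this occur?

$20 per unit, at q = 7

Short-run supply begins at min AVC. From VC = 69q - 14q^2 + q^3, AVC = 69 - 14q + q^2.
At the minimum of AVC, MC = AVC. MC = 69 - 28q + 3q^2; setting MC = AVC gives 2q^2 - 14q = 0, so q = 7. min AVC = 20.
So the shutdown price is $20.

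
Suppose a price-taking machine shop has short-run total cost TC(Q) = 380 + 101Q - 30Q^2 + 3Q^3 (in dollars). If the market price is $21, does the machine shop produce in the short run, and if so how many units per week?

Shut down

Variable cost is VC = 101Q - 30Q^2 + 3Q^3, so AVC = VC/Q = 101 - 30Q + 3Q^2 and MC = dTC/dQ = 101 - 60Q + 9Q^2.
AVC is minimized where dAVC/dQ = -30 + 6Q = 0, at Q = 5; min AVC = 101 - 30·5 + 3·5^2 = $26.
With P < min AVC ($21 < $26), every unit sold adds to the loss.
The firm minimizes its loss by shutting down and losing only its fixed cost of $380.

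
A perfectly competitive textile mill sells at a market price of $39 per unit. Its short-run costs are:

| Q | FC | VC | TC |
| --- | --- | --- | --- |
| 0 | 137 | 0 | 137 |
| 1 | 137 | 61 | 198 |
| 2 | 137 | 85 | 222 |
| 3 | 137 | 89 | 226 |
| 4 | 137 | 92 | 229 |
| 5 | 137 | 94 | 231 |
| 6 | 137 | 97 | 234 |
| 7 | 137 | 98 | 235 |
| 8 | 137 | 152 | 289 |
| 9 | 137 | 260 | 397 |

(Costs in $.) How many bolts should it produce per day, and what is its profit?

Tabulate TR − TC: Q=0: -137; Q=1: -159; Q=2: -144; Q=3: -109; Q=4: -73; Q=5: -36; Q=6: 0; Q=7: 38; Q=8: 23; Q=9: -46.
Profit is maximized at Q = 7. AVC there is 98/7 = $14 ≤ P, so producing beats shutting down (which would give -$137).

Q = 7; profit = $38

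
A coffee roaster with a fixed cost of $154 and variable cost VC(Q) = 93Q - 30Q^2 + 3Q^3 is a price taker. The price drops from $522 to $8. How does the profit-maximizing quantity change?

Output falls from 11 to 0 (the firm shuts down)

MC = 93 - 60Q + 9Q^2; the shutdown threshold is min AVC = $18 (at Q = 5).
At P = $522 ≥ min AVC, set P = MC on the rising branch: Q = 11.
At P = $8 < min AVC = $18, price no longer covers variable cost at any output, so the firm shuts down: Q = 0.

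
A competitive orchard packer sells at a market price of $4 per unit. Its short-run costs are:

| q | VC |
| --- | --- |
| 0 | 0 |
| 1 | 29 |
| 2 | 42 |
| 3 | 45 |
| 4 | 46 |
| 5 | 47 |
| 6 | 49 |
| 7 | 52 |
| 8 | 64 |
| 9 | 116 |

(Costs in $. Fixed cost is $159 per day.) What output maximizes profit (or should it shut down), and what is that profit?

Compute π = P·q − TC at each output: q=0: -159; q=1: -184; q=2: -193; q=3: -192; q=4: -189; q=5: -186; q=6: -184; q=7: -183; q=8: -191; q=9: -239.
Profit is highest at q = 0. Equivalently, the lowest AVC in the table is 52/7 ≈ $7.43 at q = 7, and P = $4 falls below it — price never covers variable cost, so the firm shuts down and loses only its fixed cost.

q = 0 (shut down); profit = -$159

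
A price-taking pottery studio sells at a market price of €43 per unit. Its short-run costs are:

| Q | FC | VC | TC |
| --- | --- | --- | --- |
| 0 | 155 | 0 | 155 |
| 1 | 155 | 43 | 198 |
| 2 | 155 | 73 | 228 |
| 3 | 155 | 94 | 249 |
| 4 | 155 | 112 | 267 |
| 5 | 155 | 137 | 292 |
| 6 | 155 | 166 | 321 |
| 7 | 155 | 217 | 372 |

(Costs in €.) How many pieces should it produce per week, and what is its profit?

Compute π = P·Q − TC at each output: Q=0: -155; Q=1: -155; Q=2: -142; Q=3: -120; Q=4: -95; Q=5: -77; Q=6: -63; Q=7: -71.
Profit is maximized at Q = 6. AVC there is 166/6 = €27.67 ≤ P, so producing beats shutting down (which would give -€155).

Q = 6; profit = -€63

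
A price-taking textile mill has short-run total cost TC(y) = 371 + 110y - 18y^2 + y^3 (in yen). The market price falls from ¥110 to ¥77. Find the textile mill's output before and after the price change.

Output falls from 12 to 11

MC = 110 - 36y + 3y^2; the shutdown threshold is min AVC = ¥29 (at y = 9).
With P = ¥110 above the shutdown price, P = MC gives y = 12.
At P = ¥77 ≥ min AVC, set P = MC: y = 11. The firm stays open but cuts output.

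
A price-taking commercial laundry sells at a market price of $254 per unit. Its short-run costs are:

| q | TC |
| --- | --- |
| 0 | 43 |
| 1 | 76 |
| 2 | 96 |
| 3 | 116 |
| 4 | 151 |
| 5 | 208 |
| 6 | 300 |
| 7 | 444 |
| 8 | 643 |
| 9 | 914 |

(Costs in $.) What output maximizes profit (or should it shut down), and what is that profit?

Profit at each row (π = 254q − TC): q=0: -43; q=1: 178; q=2: 412; q=3: 646; q=4: 865; q=5: 1062; q=6: 1224; q=7: 1334; q=8: 1389; q=9: 1372.
Profit is maximized at q = 8. AVC there is 600/8 = $75 ≤ P, so producing beats shutting down (which would give -$43).

q = 8; profit = $1389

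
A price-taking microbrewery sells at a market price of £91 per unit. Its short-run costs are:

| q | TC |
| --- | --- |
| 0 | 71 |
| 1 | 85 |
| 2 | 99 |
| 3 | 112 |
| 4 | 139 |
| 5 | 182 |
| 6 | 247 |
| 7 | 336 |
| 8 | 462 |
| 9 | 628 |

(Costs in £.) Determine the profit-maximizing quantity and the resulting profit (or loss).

Profit at each row (π = 91q − TC): q=0: -71; q=1: 6; q=2: 83; q=3: 161; q=4: 225; q=5: 273; q=6: 299; q=7: 301; q=8: 266; q=9: 191.
Profit is maximized at q = 7. AVC there is 265/7 = £37.86 ≤ P, so producing beats shutting down (which would give -£71).

q = 7; profit = £301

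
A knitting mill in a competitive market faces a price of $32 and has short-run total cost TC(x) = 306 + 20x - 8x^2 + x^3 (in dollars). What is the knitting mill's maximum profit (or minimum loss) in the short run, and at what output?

AVC = 20 - 8x + x^2 has its minimum $4 at x = 4; price $32 clears that bar, so the firm operates.
MC = 20 - 16x + 3x^2. Setting P = MC and taking the root on the rising branch gives x* = 6.
TR = 32·6 = 192. TC = 306 + 48 = 354. Profit = 192 − 354 = -$162.
By producing, the firm covers all variable cost plus $144 of fixed cost; shutting down would lose the full $306.

Profit = -$162 at x = 6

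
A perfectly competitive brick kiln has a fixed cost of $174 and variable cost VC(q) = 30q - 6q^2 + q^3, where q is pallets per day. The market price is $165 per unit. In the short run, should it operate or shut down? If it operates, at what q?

Produce at q = 9

Strip out fixed cost: VC = 30q - 6q^2 + q^3. Then AVC = 30 - 6q + q^2 and MC = 30 - 12q + 3q^2.
AVC hits its minimum where MC = AVC, at q = 3, giving min AVC = 30 - 6·3 + 3^2 = $21.
P = $165 exceeds min AVC = $21, so the firm stays open.
Set P = MC: 165 = 30 - 12q + 3q^2 → -135 - 12q + 3q^2 = 0. The roots are q = -5 and q = 9; the profit-maximizing output is on the rising part of MC, so q* = 9.
Check: AVC at q = 9 is $57 ≤ P, so revenue covers variable cost.
Profit = P·q − TC = 165·9 − 687 = $798.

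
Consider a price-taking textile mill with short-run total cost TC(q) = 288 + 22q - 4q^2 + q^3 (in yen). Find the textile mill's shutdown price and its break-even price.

Shutdown price = ¥18; break-even price = ¥82

AVC = 22 - 4q + q^2; minimized at q = 2, giving min AVC = ¥18. That is the shutdown price.
ATC = 288/q + 22 - 4q + q^2. Setting dATC/dq = −288/q^2 − 4 + 2q = 0 gives q = 6 (since 2·6^3 − 4·6^2 = 288).
min ATC = 288/6 + 22 − 4·6 + 6^2 = ¥82. That is the break-even price.
Between these two prices the firm operates at a loss; above ¥82 it earns a profit.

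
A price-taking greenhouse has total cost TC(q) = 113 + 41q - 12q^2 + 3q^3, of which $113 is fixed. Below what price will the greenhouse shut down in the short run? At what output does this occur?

The firm shuts down when price falls below the minimum of average variable cost. AVC = VC/q = 41 - 12q + 3q^2.
At the minimum of AVC, MC = AVC. MC = 41 - 24q + 9q^2; setting MC = AVC gives 6q^2 - 12q = 0, so q = 2. min AVC = 29.
For P < $29 the firm produces nothing.

$29 per unit, at q = 2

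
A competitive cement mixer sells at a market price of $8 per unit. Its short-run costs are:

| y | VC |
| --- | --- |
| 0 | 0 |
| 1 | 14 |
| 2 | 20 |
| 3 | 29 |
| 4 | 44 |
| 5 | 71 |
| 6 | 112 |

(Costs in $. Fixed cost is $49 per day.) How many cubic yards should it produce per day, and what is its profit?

Profit at each row (π = 8y − TC): y=0: -49; y=1: -55; y=2: -53; y=3: -54; y=4: -61; y=5: -80; y=6: -113.
Profit is highest at y = 0. Equivalently, the lowest AVC in the table is 29/3 ≈ $9.67 at y = 3, and P = $8 falls below it — price never covers variable cost, so the firm shuts down and loses only its fixed cost.

y = 0 (shut down); profit = -$49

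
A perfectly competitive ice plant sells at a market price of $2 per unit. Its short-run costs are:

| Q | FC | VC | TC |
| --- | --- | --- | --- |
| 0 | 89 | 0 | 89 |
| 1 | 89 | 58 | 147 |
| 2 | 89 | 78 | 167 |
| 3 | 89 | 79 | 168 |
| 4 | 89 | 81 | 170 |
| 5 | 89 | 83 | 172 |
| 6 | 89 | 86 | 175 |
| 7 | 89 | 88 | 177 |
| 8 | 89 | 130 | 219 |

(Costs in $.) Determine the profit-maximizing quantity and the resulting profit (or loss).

Q = 0 (shut down); profit = -$89

Compute π = P·Q − TC at each output: Q=0: -89; Q=1: -145; Q=2: -163; Q=3: -162; Q=4: -162; Q=5: -162; Q=6: -163; Q=7: -163; Q=8: -203.
Profit is highest at Q = 0. Equivalently, the lowest AVC in the table is 88/7 ≈ $12.57 at Q = 7, and P = $2 falls below it — price never covers variable cost, so the firm shuts down and loses only its fixed cost.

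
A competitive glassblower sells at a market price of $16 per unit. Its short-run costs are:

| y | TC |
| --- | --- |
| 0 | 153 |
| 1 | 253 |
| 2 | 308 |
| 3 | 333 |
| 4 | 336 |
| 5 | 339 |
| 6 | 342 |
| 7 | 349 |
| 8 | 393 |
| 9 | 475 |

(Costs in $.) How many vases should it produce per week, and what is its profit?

Profit at each row (π = 16y − TC): y=0: -153; y=1: -237; y=2: -276; y=3: -285; y=4: -272; y=5: -259; y=6: -246; y=7: -237; y=8: -265; y=9: -331.
Profit is highest at y = 0. Equivalently, the lowest AVC in the table is 196/7 ≈ $28 at y = 7, and P = $16 falls below it — price never covers variable cost, so the firm shuts down and loses only its fixed cost.

y = 0 (shut down); profit = -$153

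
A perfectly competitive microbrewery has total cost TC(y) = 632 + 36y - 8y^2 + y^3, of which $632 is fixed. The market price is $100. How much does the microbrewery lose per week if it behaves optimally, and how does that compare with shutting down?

Profit = -$120 at y = 8

AVC = 36 - 8y + y^2 has its minimum $20 at y = 4; price $100 clears that bar, so the firm operates.
With MC = 36 - 16y + 3y^2, P = MC on the upward-sloping part at y* = 8.
TR = 100·8 = 800. TC = 632 + 288 = 920. Profit = 800 − 920 = -$120.
That loss of $120 beats the $632 the firm would lose by shutting down; producing recovers $512 of fixed cost.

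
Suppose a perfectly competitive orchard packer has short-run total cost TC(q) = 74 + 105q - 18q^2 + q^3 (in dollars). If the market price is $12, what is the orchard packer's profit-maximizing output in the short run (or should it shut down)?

Strip out fixed cost: VC = 105q - 18q^2 + q^3. Then AVC = 105 - 18q + q^2 and MC = 105 - 36q + 3q^2.
The AVC parabola has its vertex at q = 18/2 = 9, where AVC = 105 - 18·9 + 9^2 = $24.
Since P = $12 < min AVC = $24, price fails to cover variable cost at any output.
The firm minimizes its loss by shutting down and losing only its fixed cost of $74.

Shut down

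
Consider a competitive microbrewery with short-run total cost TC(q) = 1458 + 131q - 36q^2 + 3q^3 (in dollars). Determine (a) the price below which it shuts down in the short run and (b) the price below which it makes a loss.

Shutdown price = $23; break-even price = $212

AVC = 131 - 36q + 3q^2; minimized at q = 6, giving min AVC = $23. That is the shutdown price.
ATC = 1458/q + 131 - 36q + 3q^2. Setting dATC/dq = −1458/q^2 − 36 + 6q = 0 gives q = 9 (since 6·9^3 − 36·9^2 = 1458).
min ATC = 1458/9 + 131 − 36·9 + 3·9^2 = $212. That is the break-even price.
Between these two prices the firm operates at a loss; above $212 it earns a profit.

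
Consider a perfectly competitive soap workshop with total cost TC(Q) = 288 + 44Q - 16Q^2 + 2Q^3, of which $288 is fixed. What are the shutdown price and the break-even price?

AVC = 44 - 16Q + 2Q^2; minimized at Q = 4, giving min AVC = $12. That is the shutdown price.
ATC = 288/Q + 44 - 16Q + 2Q^2. Setting dATC/dQ = −288/Q^2 − 16 + 4Q = 0 gives Q = 6 (since 4·6^3 − 16·6^2 = 288).
min ATC = 288/6 + 44 − 16·6 + 2·6^2 = $68. That is the break-even price.
For $12 ≤ P < $68 the firm produces at a loss; below $12 it shuts down.

Shutdown price = $12; break-even price = $68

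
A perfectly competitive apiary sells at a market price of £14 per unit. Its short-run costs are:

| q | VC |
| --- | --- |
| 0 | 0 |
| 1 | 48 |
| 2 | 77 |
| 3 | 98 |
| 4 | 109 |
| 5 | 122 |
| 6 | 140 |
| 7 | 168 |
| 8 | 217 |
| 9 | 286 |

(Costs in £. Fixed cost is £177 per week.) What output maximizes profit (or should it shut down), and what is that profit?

q = 0 (shut down); profit = -£177

Tabulate TR − TC: q=0: -177; q=1: -211; q=2: -226; q=3: -233; q=4: -230; q=5: -229; q=6: -233; q=7: -247; q=8: -282; q=9: -337.
Profit is highest at q = 0. Equivalently, the lowest AVC in the table is 140/6 ≈ £23.33 at q = 6, and P = £14 falls below it — price never covers variable cost, so the firm shuts down and loses only its fixed cost.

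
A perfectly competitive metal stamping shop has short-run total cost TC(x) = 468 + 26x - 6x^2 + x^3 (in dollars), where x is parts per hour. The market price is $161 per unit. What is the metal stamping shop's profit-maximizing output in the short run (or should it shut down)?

From TC, MC = TC'(x) = 26 - 12x + 3x^2 and AVC = VC/x = 26 - 6x + x^2.
AVC is minimized where dAVC/dx = -6 + 2x = 0, at x = 3; min AVC = 26 - 6·3 + 3^2 = $17.
Since P = $161 ≥ min AVC = $17, price covers variable cost and the firm should produce.
Set P = MC: 161 = 26 - 12x + 3x^2 → -135 - 12x + 3x^2 = 0. The roots are x = -5 and x = 9; the profit-maximizing output is on the rising part of MC, so x* = 9.
Check: AVC at x = 9 is $53 ≤ P, so revenue covers variable cost.
Profit = P·x − TC = 161·9 − 945 = $504.

Produce at x = 9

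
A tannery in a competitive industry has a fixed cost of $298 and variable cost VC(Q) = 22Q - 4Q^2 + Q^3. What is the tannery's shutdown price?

$18 per unit

Short-run supply begins at min AVC. From VC = 22Q - 4Q^2 + Q^3, AVC = 22 - 4Q + Q^2.
At the minimum of AVC, MC = AVC. MC = 22 - 8Q + 3Q^2; setting MC = AVC gives 2Q^2 - 4Q = 0, so Q = 2. min AVC = 18.
So the shutdown price is $18.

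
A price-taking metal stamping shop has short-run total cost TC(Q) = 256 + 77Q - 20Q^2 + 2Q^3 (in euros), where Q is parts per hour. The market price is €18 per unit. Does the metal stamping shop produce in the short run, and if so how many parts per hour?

From TC, MC = TC'(Q) = 77 - 40Q + 6Q^2 and AVC = VC/Q = 77 - 20Q + 2Q^2.
The AVC parabola has its vertex at Q = 20/4 = 5, where AVC = 77 - 20·5 + 2·5^2 = €27.
P = €18 lies below min AVC = €27; no output level covers variable cost.
Best response: produce nothing and absorb the €256 fixed cost.

Shut down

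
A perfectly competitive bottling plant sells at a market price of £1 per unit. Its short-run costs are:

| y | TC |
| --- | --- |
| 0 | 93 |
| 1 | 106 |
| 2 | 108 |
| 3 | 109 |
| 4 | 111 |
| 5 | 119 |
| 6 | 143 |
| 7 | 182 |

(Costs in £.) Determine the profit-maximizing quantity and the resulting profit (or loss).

y = 0 (shut down); profit = -£93

Tabulate TR − TC: y=0: -93; y=1: -105; y=2: -106; y=3: -106; y=4: -107; y=5: -114; y=6: -137; y=7: -175.
Profit is highest at y = 0. Equivalently, the lowest AVC in the table is 18/4 ≈ £4.50 at y = 4, and P = £1 falls below it — price never covers variable cost, so the firm shuts down and loses only its fixed cost.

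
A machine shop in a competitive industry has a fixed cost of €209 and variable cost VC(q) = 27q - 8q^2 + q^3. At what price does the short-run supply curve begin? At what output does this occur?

€11 per unit, at q = 4

The shutdown price is the minimum of AVC. VC = 27q - 8q^2 + q^3, so AVC = 27 - 8q + q^2.
dAVC/dq = -8 + 2q = 0 gives q = 4. min AVC = 27 - 8·4 + 4^2 = 11.
The firm shuts down for any P below €11.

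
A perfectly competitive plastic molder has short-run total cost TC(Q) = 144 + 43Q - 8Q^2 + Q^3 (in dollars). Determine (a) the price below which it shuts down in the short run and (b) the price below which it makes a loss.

Shutdown price = min AVC. AVC = 43 - 8Q + Q^2, with vertex at Q = 4 and minimum $27.
ATC = 144/Q + 43 - 8Q + Q^2. Setting dATC/dQ = −144/Q^2 − 8 + 2Q = 0 gives Q = 6 (since 2·6^3 − 8·6^2 = 144).
min ATC = 144/6 + 43 − 8·6 + 6^2 = $55. That is the break-even price.
For $27 ≤ P < $55 the firm produces at a loss; below $27 it shuts down.

Shutdown price = $27; break-even price = $55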